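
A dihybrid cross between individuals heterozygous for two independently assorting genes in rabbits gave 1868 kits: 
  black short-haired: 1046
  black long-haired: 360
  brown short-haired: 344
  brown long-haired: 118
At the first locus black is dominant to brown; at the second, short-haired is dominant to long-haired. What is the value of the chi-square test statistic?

0.418

A dihybrid F₂ with independent assortment and complete dominance at both loci gives a 9:3:3:1 phenotypic ratio.
The 9:3:3:1 ratio has 16 parts, so with N = 1868 the expected counts are:
  black short-haired: 1868 × 9/16 = 1050.75
  black long-haired: 1868 × 3/16 = 350.25
  brown short-haired: 1868 × 3/16 = 350.25
  brown long-haired: 1868 × 1/16 = 116.75
χ² = Σ (O − E)² / E
  black short-haired: (1046 − 1050.75)² / 1050.75 = 0.0215
  black long-haired: (360 − 350.25)² / 350.25 = 0.2714
  brown short-haired: (344 − 350.25)² / 350.25 = 0.1115
  brown long-haired: (118 − 116.75)² / 116.75 = 0.0134
χ² = 0.0215 + 0.2714 + 0.1115 + 0.0134 = 0.4178 ≈ 0.418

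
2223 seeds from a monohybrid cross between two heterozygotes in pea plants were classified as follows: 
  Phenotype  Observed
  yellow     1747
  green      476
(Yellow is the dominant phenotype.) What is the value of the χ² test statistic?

For a monohybrid cross between heterozygotes with complete dominance, the expected phenotypic ratio is 3:1.
Under the 3:1 hypothesis (Σ ratio = 4, N = 2223):
  yellow: 2223 × 3/4 = 1667.25
  green: 2223 × 1/4 = 555.75
χ² = Σ (O − E)² / E
  yellow: (1747 − 1667.25)² / 1667.25 = 3.8147
  green: (476 − 555.75)² / 555.75 = 11.4441
χ² = 3.8147 + 11.4441 = 15.2588 ≈ 15.259

15.259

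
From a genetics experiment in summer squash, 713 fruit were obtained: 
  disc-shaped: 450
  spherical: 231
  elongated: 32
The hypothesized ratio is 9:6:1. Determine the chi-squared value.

14.461

Total ratio parts = 16. Expected numbers out of 713:
  disc-shaped: 713 × 9/16 = 401.0625
  spherical: 713 × 6/16 = 267.375
  elongated: 713 × 1/16 = 44.5625
χ² = Σ (O − E)² / E
  disc-shaped: (450 − 401.0625)² / 401.0625 = 5.9713
  spherical: (231 − 267.375)² / 267.375 = 4.9486
  elongated: (32 − 44.5625)² / 44.5625 = 3.5415
χ² = 5.9713 + 4.9486 + 3.5415 = 14.4614 ≈ 14.461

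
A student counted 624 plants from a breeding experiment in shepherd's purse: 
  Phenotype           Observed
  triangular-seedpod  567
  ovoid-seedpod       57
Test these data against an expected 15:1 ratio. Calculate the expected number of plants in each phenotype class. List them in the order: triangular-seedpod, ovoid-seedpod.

585, 39

Under the 15:1 hypothesis (Σ ratio = 16, N = 624):
  triangular-seedpod: 624 × 15/16 = 585
  ovoid-seedpod: 624 × 1/16 = 39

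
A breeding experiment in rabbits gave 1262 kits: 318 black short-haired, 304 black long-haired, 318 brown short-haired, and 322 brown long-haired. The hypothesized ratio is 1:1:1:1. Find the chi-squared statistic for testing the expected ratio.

0.593

Total ratio parts = 4. Expected numbers out of 1262:
  black short-haired: 1262 × 1/4 = 315.5
  black long-haired: 1262 × 1/4 = 315.5
  brown short-haired: 1262 × 1/4 = 315.5
  brown long-haired: 1262 × 1/4 = 315.5
χ² = Σ (O − E)² / E
  black short-haired: (318 − 315.5)² / 315.5 = 0.0198
  black long-haired: (304 − 315.5)² / 315.5 = 0.4192
  brown short-haired: (318 − 315.5)² / 315.5 = 0.0198
  brown long-haired: (322 − 315.5)² / 315.5 = 0.1339
χ² = 0.0198 + 0.4192 + 0.0198 + 0.1339 = 0.5927 ≈ 0.593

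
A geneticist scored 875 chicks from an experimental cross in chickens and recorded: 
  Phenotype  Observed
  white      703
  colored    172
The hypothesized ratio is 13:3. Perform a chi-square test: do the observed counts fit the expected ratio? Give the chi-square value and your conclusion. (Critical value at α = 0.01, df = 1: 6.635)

The 13:3 ratio has 16 parts, so with N = 875 the expected counts are:
  white: 875 × 13/16 = 710.9375
  colored: 875 × 3/16 = 164.0625
χ² = Σ (O − E)² / E
  white: (703 − 710.9375)² / 710.9375 = 0.0886
  colored: (172 − 164.0625)² / 164.0625 = 0.3840
χ² = 0.0886 + 0.3840 = 0.4726 ≈ 0.473
Degrees of freedom = 2 − 1 = 1; critical value at α = 0.01 is 6.635.
Since 0.473 < 6.635, we fail to reject the null hypothesis — the data are consistent with the 13:3 ratio.

0.473; consistent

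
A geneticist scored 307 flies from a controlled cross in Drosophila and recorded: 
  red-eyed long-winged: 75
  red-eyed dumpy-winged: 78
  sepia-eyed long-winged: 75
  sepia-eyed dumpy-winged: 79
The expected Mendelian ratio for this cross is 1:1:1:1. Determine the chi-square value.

0.166

Total ratio parts = 4. Expected numbers out of 307:
  red-eyed long-winged: 307 × 1/4 = 76.75
  red-eyed dumpy-winged: 307 × 1/4 = 76.75
  sepia-eyed long-winged: 307 × 1/4 = 76.75
  sepia-eyed dumpy-winged: 307 × 1/4 = 76.75
χ² = Σ (O − E)² / E
  red-eyed long-winged: (75 − 76.75)² / 76.75 = 0.0399
  red-eyed dumpy-winged: (78 − 76.75)² / 76.75 = 0.0204
  sepia-eyed long-winged: (75 − 76.75)² / 76.75 = 0.0399
  sepia-eyed dumpy-winged: (79 − 76.75)² / 76.75 = 0.0660
χ² = 0.0399 + 0.0204 + 0.0399 + 0.0660 = 0.1662 ≈ 0.166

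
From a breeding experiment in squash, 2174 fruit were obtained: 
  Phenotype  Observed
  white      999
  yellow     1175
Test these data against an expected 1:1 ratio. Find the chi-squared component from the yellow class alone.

Under the 1:1 hypothesis (Σ ratio = 2, N = 2174):
  white: 2174 × 1/2 = 1087
  yellow: 2174 × 1/2 = 1087
Contribution of yellow: (1175 − 1087)² / 1087 = 7.1242

7.124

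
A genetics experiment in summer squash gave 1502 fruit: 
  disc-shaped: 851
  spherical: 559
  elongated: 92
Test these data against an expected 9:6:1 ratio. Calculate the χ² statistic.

0.114

Total ratio parts = 16. Expected numbers out of 1502:
  disc-shaped: 1502 × 9/16 = 844.875
  spherical: 1502 × 6/16 = 563.25
  elongated: 1502 × 1/16 = 93.875
χ² = Σ (O − E)² / E
  disc-shaped: (851 − 844.875)² / 844.875 = 0.0444
  spherical: (559 − 563.25)² / 563.25 = 0.0321
  elongated: (92 − 93.875)² / 93.875 = 0.0375
χ² = 0.0444 + 0.0321 + 0.0375 = 0.114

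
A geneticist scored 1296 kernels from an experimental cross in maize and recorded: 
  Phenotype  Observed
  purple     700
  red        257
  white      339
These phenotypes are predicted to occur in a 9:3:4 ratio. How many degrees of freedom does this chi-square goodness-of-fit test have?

A goodness-of-fit test with 3 phenotype classes has df = 3 − 1 = 2.

2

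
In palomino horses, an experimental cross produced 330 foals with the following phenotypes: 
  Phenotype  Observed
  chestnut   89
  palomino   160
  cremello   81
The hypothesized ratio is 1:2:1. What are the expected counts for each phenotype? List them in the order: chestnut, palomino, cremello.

Expected counts for N = 330 under a 1:2:1 ratio (total parts = 4):
  chestnut: 330 × 1/4 = 82.5
  palomino: 330 × 2/4 = 165
  cremello: 330 × 1/4 = 82.5

82.5, 165, 82.5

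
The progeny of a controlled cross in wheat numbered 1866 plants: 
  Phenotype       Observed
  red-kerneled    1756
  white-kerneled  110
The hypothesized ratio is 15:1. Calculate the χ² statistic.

The 15:1 ratio has 16 parts, so with N = 1866 the expected counts are:
  red-kerneled: 1866 × 15/16 = 1749.375
  white-kerneled: 1866 × 1/16 = 116.625
χ² = Σ (O − E)² / E
  red-kerneled: (1756 − 1749.375)² / 1749.375 = 0.0251
  white-kerneled: (110 − 116.625)² / 116.625 = 0.3763
χ² = 0.0251 + 0.3763 = 0.4014 ≈ 0.401

0.401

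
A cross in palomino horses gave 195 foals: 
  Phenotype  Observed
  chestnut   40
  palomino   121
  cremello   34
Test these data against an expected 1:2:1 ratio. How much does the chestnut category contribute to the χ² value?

1.571

Under the 1:2:1 hypothesis (Σ ratio = 4, N = 195):
  chestnut: 195 × 1/4 = 48.75
  palomino: 195 × 2/4 = 97.5
  cremello: 195 × 1/4 = 48.75
Contribution of chestnut: (40 − 48.75)² / 48.75 = 1.5705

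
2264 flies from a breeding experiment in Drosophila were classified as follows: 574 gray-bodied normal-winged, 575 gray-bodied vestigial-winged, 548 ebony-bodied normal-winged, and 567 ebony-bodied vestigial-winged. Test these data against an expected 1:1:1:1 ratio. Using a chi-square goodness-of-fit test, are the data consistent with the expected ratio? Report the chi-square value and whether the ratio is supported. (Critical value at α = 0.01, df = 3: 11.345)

The 1:1:1:1 ratio has 4 parts, so with N = 2264 the expected counts are:
  gray-bodied normal-winged: 2264 × 1/4 = 566
  gray-bodied vestigial-winged: 2264 × 1/4 = 566
  ebony-bodied normal-winged: 2264 × 1/4 = 566
  ebony-bodied vestigial-winged: 2264 × 1/4 = 566
χ² = Σ (O − E)² / E
  gray-bodied normal-winged: (574 − 566)² / 566 = 0.1131
  gray-bodied vestigial-winged: (575 − 566)² / 566 = 0.1431
  ebony-bodied normal-winged: (548 − 566)² / 566 = 0.5724
  ebony-bodied vestigial-winged: (567 − 566)² / 566 = 0.0018
χ² = 0.1131 + 0.1431 + 0.5724 + 0.0018 = 0.8304 ≈ 0.830
Degrees of freedom = 4 − 1 = 3; critical value at α = 0.01 is 11.345.
Since 0.830 < 11.345, we fail to reject the null hypothesis — the data are consistent with the 1:1:1:1 ratio.

0.830; consistent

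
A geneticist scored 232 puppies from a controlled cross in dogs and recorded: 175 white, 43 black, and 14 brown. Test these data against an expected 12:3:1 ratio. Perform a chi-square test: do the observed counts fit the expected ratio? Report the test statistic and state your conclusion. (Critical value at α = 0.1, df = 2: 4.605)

0.029; consistent

The 12:3:1 ratio has 16 parts, so with N = 232 the expected counts are:
  white: 232 × 12/16 = 174
  black: 232 × 3/16 = 43.5
  brown: 232 × 1/16 = 14.5
χ² = Σ (O − E)² / E
  white: (175 − 174)² / 174 = 0.0057
  black: (43 − 43.5)² / 43.5 = 0.0057
  brown: (14 − 14.5)² / 14.5 = 0.0172
χ² = 0.0057 + 0.0057 + 0.0172 = 0.0286 ≈ 0.029
Degrees of freedom = 3 − 1 = 2; critical value at α = 0.1 is 4.605.
Since 0.029 < 4.605, we fail to reject the null hypothesis — the data are consistent with the 12:3:1 ratio.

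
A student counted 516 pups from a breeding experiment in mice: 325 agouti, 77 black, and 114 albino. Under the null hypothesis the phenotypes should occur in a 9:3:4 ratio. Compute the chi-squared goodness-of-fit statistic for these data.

Total ratio parts = 16. Expected numbers out of 516:
  agouti: 516 × 9/16 = 290.25
  black: 516 × 3/16 = 96.75
  albino: 516 × 4/16 = 129
χ² = Σ (O − E)² / E
  agouti: (325 − 290.25)² / 290.25 = 4.1604
  black: (77 − 96.75)² / 96.75 = 4.0317
  albino: (114 − 129)² / 129 = 1.7442
χ² = 4.1604 + 4.0317 + 1.7442 = 9.9363 ≈ 9.936

9.936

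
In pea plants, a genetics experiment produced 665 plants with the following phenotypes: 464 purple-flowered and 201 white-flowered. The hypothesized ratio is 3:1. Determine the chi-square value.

The 3:1 ratio has 4 parts, so with N = 665 the expected counts are:
  purple-flowered: 665 × 3/4 = 498.75
  white-flowered: 665 × 1/4 = 166.25
χ² = Σ (O − E)² / E
  purple-flowered: (464 − 498.75)² / 498.75 = 2.4212
  white-flowered: (201 − 166.25)² / 166.25 = 7.2635
χ² = 2.4212 + 7.2635 = 9.6847 ≈ 9.685

9.685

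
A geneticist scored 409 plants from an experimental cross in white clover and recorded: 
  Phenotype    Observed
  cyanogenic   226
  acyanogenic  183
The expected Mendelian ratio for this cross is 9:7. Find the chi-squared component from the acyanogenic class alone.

Expected counts for N = 409 under a 9:7 ratio (total parts = 16):
  cyanogenic: 409 × 9/16 = 230.0625
  acyanogenic: 409 × 7/16 = 178.9375
Contribution of acyanogenic: (183 − 178.9375)² / 178.9375 = 0.0922

0.092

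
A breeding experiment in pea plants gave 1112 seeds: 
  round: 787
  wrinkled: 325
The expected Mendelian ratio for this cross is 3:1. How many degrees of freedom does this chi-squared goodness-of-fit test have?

A goodness-of-fit test with 2 phenotype classes has df = 2 − 1 = 1.

1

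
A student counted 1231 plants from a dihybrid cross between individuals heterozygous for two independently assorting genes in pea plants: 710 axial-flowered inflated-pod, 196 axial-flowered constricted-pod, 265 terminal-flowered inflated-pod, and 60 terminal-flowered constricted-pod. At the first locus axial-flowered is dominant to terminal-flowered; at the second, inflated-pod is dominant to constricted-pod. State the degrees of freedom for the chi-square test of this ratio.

3

A dihybrid F₂ with independent assortment and complete dominance at both loci gives a 9:3:3:1 phenotypic ratio.
A goodness-of-fit test with 4 phenotype classes has df = 4 − 1 = 3.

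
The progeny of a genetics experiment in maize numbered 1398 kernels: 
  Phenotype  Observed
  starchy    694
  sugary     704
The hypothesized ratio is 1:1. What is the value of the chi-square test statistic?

0.072

Expected counts for N = 1398 under a 1:1 ratio (total parts = 2):
  starchy: 1398 × 1/2 = 699
  sugary: 1398 × 1/2 = 699
χ² = Σ (O − E)² / E
  starchy: (694 − 699)² / 699 = 0.0358
  sugary: (704 − 699)² / 699 = 0.0358
χ² = 0.0358 + 0.0358 = 0.0716 ≈ 0.072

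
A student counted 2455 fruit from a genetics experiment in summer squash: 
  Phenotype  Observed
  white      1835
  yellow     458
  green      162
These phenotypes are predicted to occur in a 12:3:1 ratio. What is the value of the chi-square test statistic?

Under the 12:3:1 hypothesis (Σ ratio = 16, N = 2455):
  white: 2455 × 12/16 = 1841.25
  yellow: 2455 × 3/16 = 460.3125
  green: 2455 × 1/16 = 153.4375
χ² = Σ (O − E)² / E
  white: (1835 − 1841.25)² / 1841.25 = 0.0212
  yellow: (458 − 460.3125)² / 460.3125 = 0.0116
  green: (162 − 153.4375)² / 153.4375 = 0.4778
χ² = 0.0212 + 0.0116 + 0.4778 = 0.5106 ≈ 0.511

0.511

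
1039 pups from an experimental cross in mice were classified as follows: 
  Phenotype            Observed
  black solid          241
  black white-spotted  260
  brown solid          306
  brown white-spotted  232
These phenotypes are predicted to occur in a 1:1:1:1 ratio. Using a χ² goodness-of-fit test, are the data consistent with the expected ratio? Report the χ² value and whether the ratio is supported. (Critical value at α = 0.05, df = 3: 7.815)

12.553; not consistent

The 1:1:1:1 ratio has 4 parts, so with N = 1039 the expected counts are:
  black solid: 1039 × 1/4 = 259.75
  black white-spotted: 1039 × 1/4 = 259.75
  brown solid: 1039 × 1/4 = 259.75
  brown white-spotted: 1039 × 1/4 = 259.75
χ² = Σ (O − E)² / E
  black solid: (241 − 259.75)² / 259.75 = 1.3535
  black white-spotted: (260 − 259.75)² / 259.75 = 0.0002
  brown solid: (306 − 259.75)² / 259.75 = 8.2351
  brown white-spotted: (232 − 259.75)² / 259.75 = 2.9646
χ² = 1.3535 + 0.0002 + 8.2351 + 2.9646 = 12.5534 ≈ 12.553
Degrees of freedom = 4 − 1 = 3; critical value at α = 0.05 is 7.815.
Since 12.553 > 7.815, we reject the null hypothesis — the data do not fit the 1:1:1:1 ratio.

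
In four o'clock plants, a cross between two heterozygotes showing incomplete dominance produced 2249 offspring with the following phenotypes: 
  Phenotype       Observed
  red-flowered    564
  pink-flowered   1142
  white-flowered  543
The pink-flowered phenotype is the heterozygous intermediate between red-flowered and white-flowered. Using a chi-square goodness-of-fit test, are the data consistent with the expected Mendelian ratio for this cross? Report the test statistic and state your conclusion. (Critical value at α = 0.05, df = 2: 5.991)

0.937; consistent

With incomplete dominance, a heterozygote × heterozygote cross gives a 1:2:1 phenotypic ratio.
The 1:2:1 ratio has 4 parts, so with N = 2249 the expected counts are:
  red-flowered: 2249 × 1/4 = 562.25
  pink-flowered: 2249 × 2/4 = 1124.5
  white-flowered: 2249 × 1/4 = 562.25
χ² = Σ (O − E)² / E
  red-flowered: (564 − 562.25)² / 562.25 = 0.0054
  pink-flowered: (1142 − 1124.5)² / 1124.5 = 0.2723
  white-flowered: (543 − 562.25)² / 562.25 = 0.6591
χ² = 0.0054 + 0.2723 + 0.6591 = 0.9368 ≈ 0.937
Degrees of freedom = 3 − 1 = 2; critical value at α = 0.05 is 5.991.
Since 0.937 < 5.991, we fail to reject the null hypothesis — the data are consistent with the 1:2:1 ratio.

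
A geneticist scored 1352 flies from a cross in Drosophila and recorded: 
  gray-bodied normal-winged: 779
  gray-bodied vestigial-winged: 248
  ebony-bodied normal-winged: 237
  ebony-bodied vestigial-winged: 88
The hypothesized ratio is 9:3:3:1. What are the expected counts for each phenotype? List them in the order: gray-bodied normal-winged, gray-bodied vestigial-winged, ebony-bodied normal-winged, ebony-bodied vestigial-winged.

760.5, 253.5, 253.5, 84.5

The 9:3:3:1 ratio has 16 parts, so with N = 1352 the expected counts are:
  gray-bodied normal-winged: 1352 × 9/16 = 760.5
  gray-bodied vestigial-winged: 1352 × 3/16 = 253.5
  ebony-bodied normal-winged: 1352 × 3/16 = 253.5
  ebony-bodied vestigial-winged: 1352 × 1/16 = 84.5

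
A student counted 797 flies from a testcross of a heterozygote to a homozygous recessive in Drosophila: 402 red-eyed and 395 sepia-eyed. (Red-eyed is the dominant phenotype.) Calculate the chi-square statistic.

A testcross of a heterozygote (Aa × aa) gives a 1:1 phenotypic ratio.
Under the 1:1 hypothesis (Σ ratio = 2, N = 797):
  red-eyed: 797 × 1/2 = 398.5
  sepia-eyed: 797 × 1/2 = 398.5
χ² = Σ (O − E)² / E
  red-eyed: (402 − 398.5)² / 398.5 = 0.0307
  sepia-eyed: (395 − 398.5)² / 398.5 = 0.0307
χ² = 0.0307 + 0.0307 = 0.0614 ≈ 0.061

0.061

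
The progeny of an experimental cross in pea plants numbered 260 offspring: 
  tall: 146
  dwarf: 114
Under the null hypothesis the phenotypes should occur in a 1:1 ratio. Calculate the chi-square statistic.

3.938

The 1:1 ratio has 2 parts, so with N = 260 the expected counts are:
  tall: 260 × 1/2 = 130
  dwarf: 260 × 1/2 = 130
χ² = Σ (O − E)² / E
  tall: (146 − 130)² / 130 = 1.9692
  dwarf: (114 − 130)² / 130 = 1.9692
χ² = 1.9692 + 1.9692 = 3.9384 ≈ 3.938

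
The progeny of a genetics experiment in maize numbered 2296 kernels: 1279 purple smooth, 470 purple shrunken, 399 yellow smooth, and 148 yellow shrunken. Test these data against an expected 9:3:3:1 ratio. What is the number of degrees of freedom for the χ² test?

3

A goodness-of-fit test with 4 phenotype classes has df = 4 − 1 = 3.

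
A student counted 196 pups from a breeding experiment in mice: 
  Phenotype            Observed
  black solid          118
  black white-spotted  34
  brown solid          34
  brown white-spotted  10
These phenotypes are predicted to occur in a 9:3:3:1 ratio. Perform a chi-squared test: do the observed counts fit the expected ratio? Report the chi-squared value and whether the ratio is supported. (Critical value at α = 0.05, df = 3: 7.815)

Under the 9:3:3:1 hypothesis (Σ ratio = 16, N = 196):
  black solid: 196 × 9/16 = 110.25
  black white-spotted: 196 × 3/16 = 36.75
  brown solid: 196 × 3/16 = 36.75
  brown white-spotted: 196 × 1/16 = 12.25
χ² = Σ (O − E)² / E
  black solid: (118 − 110.25)² / 110.25 = 0.5448
  black white-spotted: (34 − 36.75)² / 36.75 = 0.2058
  brown solid: (34 − 36.75)² / 36.75 = 0.2058
  brown white-spotted: (10 − 12.25)² / 12.25 = 0.4133
χ² = 0.5448 + 0.2058 + 0.2058 + 0.4133 = 1.3697 ≈ 1.370
Degrees of freedom = 4 − 1 = 3; critical value at α = 0.05 is 7.815.
Since 1.370 < 7.815, we fail to reject the null hypothesis — the data are consistent with the 9:3:3:1 ratio.

1.370; consistent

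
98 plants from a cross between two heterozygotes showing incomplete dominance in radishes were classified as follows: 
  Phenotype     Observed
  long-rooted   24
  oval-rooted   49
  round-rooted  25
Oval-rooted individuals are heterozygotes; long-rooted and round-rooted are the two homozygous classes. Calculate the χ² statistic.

0.020

With incomplete dominance, a heterozygote × heterozygote cross gives a 1:2:1 phenotypic ratio.
Under the 1:2:1 hypothesis (Σ ratio = 4, N = 98):
  long-rooted: 98 × 1/4 = 24.5
  oval-rooted: 98 × 2/4 = 49
  round-rooted: 98 × 1/4 = 24.5
χ² = Σ (O − E)² / E
  long-rooted: (24 − 24.5)² / 24.5 = 0.0102
  oval-rooted: (49 − 49)² / 49 = 0.0000
  round-rooted: (25 − 24.5)² / 24.5 = 0.0102
χ² = 0.0102 + 0.0000 + 0.0102 = 0.0204 ≈ 0.020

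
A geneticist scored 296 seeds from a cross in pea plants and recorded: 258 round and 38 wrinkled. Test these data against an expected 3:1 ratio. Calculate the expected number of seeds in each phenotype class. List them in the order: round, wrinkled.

222, 74

Under the 3:1 hypothesis (Σ ratio = 4, N = 296):
  round: 296 × 3/4 = 222
  wrinkled: 296 × 1/4 = 74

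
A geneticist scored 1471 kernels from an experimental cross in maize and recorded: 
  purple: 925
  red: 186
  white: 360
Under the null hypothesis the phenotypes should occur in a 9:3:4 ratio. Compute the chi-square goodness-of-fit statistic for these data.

40.912

The 9:3:4 ratio has 16 parts, so with N = 1471 the expected counts are:
  purple: 1471 × 9/16 = 827.4375
  red: 1471 × 3/16 = 275.8125
  white: 1471 × 4/16 = 367.75
χ² = Σ (O − E)² / E
  purple: (925 − 827.4375)² / 827.4375 = 11.5035
  red: (186 − 275.8125)² / 275.8125 = 29.2455
  white: (360 − 367.75)² / 367.75 = 0.1633
χ² = 11.5035 + 29.2455 + 0.1633 = 40.9123 ≈ 40.912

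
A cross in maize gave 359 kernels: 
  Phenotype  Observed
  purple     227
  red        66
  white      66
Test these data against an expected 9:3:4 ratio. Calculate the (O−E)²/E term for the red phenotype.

0.026

Expected counts for N = 359 under a 9:3:4 ratio (total parts = 16):
  purple: 359 × 9/16 = 201.9375
  red: 359 × 3/16 = 67.3125
  white: 359 × 4/16 = 89.75
Contribution of red: (66 − 67.3125)² / 67.3125 = 0.0256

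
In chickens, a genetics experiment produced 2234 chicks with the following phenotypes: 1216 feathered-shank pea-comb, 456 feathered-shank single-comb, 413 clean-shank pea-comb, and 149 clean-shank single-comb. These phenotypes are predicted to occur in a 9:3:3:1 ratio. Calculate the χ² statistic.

5.316

The 9:3:3:1 ratio has 16 parts, so with N = 2234 the expected counts are:
  feathered-shank pea-comb: 2234 × 9/16 = 1256.625
  feathered-shank single-comb: 2234 × 3/16 = 418.875
  clean-shank pea-comb: 2234 × 3/16 = 418.875
  clean-shank single-comb: 2234 × 1/16 = 139.625
χ² = Σ (O − E)² / E
  feathered-shank pea-comb: (1216 − 1256.625)² / 1256.625 = 1.3134
  feathered-shank single-comb: (456 − 418.875)² / 418.875 = 3.2904
  clean-shank pea-comb: (413 − 418.875)² / 418.875 = 0.0824
  clean-shank single-comb: (149 − 139.625)² / 139.625 = 0.6295
χ² = 1.3134 + 3.2904 + 0.0824 + 0.6295 = 5.3157 ≈ 5.316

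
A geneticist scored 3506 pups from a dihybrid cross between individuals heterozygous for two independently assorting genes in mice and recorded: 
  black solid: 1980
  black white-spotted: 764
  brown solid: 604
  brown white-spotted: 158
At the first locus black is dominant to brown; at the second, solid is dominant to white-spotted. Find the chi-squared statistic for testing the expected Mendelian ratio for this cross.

A dihybrid F₂ with independent assortment and complete dominance at both loci gives a 9:3:3:1 phenotypic ratio.
Under the 9:3:3:1 hypothesis (Σ ratio = 16, N = 3506):
  black solid: 3506 × 9/16 = 1972.125
  black white-spotted: 3506 × 3/16 = 657.375
  brown solid: 3506 × 3/16 = 657.375
  brown white-spotted: 3506 × 1/16 = 219.125
χ² = Σ (O − E)² / E
  black solid: (1980 − 1972.125)² / 1972.125 = 0.0314
  black white-spotted: (764 − 657.375)² / 657.375 = 17.2944
  brown solid: (604 − 657.375)² / 657.375 = 4.3337
  brown white-spotted: (158 − 219.125)² / 219.125 = 17.0508
χ² = 0.0314 + 17.2944 + 4.3337 + 17.0508 = 38.7103 ≈ 38.710

38.710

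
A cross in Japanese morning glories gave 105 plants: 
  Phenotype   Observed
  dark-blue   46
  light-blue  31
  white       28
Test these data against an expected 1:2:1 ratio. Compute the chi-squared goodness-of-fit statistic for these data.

23.781

Expected counts for N = 105 under a 1:2:1 ratio (total parts = 4):
  dark-blue: 105 × 1/4 = 26.25
  light-blue: 105 × 2/4 = 52.5
  white: 105 × 1/4 = 26.25
χ² = Σ (O − E)² / E
  dark-blue: (46 − 26.25)² / 26.25 = 14.8595
  light-blue: (31 − 52.5)² / 52.5 = 8.8048
  white: (28 − 26.25)² / 26.25 = 0.1167
χ² = 14.8595 + 8.8048 + 0.1167 = 23.781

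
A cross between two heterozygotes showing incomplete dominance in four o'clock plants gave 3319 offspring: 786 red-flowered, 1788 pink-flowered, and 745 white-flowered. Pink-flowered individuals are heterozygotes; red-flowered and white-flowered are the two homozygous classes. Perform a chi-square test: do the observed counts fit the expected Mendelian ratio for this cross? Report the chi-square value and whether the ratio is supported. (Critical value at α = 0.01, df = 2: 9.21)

20.913; not consistent

With incomplete dominance, a heterozygote × heterozygote cross gives a 1:2:1 phenotypic ratio.
Total ratio parts = 4. Expected numbers out of 3319:
  red-flowered: 3319 × 1/4 = 829.75
  pink-flowered: 3319 × 2/4 = 1659.5
  white-flowered: 3319 × 1/4 = 829.75
χ² = Σ (O − E)² / E
  red-flowered: (786 − 829.75)² / 829.75 = 2.3068
  pink-flowered: (1788 − 1659.5)² / 1659.5 = 9.9501
  white-flowered: (745 − 829.75)² / 829.75 = 8.6563
χ² = 2.3068 + 9.9501 + 8.6563 = 20.9132 ≈ 20.913
Degrees of freedom = 3 − 1 = 2; critical value at α = 0.01 is 9.21.
Since 20.913 > 9.21, we reject the null hypothesis — the data do not fit the 1:2:1 ratio.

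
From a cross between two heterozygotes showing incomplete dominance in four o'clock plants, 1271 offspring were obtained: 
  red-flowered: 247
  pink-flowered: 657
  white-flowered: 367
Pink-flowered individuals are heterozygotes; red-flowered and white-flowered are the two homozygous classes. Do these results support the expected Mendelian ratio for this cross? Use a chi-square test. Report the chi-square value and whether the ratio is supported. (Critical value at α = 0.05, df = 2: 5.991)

24.114; not consistent

With incomplete dominance, a heterozygote × heterozygote cross gives a 1:2:1 phenotypic ratio.
Under the 1:2:1 hypothesis (Σ ratio = 4, N = 1271):
  red-flowered: 1271 × 1/4 = 317.75
  pink-flowered: 1271 × 2/4 = 635.5
  white-flowered: 1271 × 1/4 = 317.75
χ² = Σ (O − E)² / E
  red-flowered: (247 − 317.75)² / 317.75 = 15.7531
  pink-flowered: (657 − 635.5)² / 635.5 = 0.7274
  white-flowered: (367 − 317.75)² / 317.75 = 7.6336
χ² = 15.7531 + 0.7274 + 7.6336 = 24.1141 ≈ 24.114
Degrees of freedom = 3 − 1 = 2; critical value at α = 0.05 is 5.991.
Since 24.114 > 5.991, we reject the null hypothesis — the data do not fit the 1:2:1 ratio.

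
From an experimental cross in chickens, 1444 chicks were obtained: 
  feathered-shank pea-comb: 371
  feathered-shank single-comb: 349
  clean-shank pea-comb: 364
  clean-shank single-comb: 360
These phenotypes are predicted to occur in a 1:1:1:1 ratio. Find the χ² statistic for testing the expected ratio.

Under the 1:1:1:1 hypothesis (Σ ratio = 4, N = 1444):
  feathered-shank pea-comb: 1444 × 1/4 = 361
  feathered-shank single-comb: 1444 × 1/4 = 361
  clean-shank pea-comb: 1444 × 1/4 = 361
  clean-shank single-comb: 1444 × 1/4 = 361
χ² = Σ (O − E)² / E
  feathered-shank pea-comb: (371 − 361)² / 361 = 0.2770
  feathered-shank single-comb: (349 − 361)² / 361 = 0.3989
  clean-shank pea-comb: (364 − 361)² / 361 = 0.0249
  clean-shank single-comb: (360 − 361)² / 361 = 0.0028
χ² = 0.2770 + 0.3989 + 0.0249 + 0.0028 = 0.7036 ≈ 0.704

0.704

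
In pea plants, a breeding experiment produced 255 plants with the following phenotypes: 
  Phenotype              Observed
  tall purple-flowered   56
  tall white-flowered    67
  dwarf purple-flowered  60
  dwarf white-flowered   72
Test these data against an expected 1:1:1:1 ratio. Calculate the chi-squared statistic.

Total ratio parts = 4. Expected numbers out of 255:
  tall purple-flowered: 255 × 1/4 = 63.75
  tall white-flowered: 255 × 1/4 = 63.75
  dwarf purple-flowered: 255 × 1/4 = 63.75
  dwarf white-flowered: 255 × 1/4 = 63.75
χ² = Σ (O − E)² / E
  tall purple-flowered: (56 − 63.75)² / 63.75 = 0.9422
  tall white-flowered: (67 − 63.75)² / 63.75 = 0.1657
  dwarf purple-flowered: (60 − 63.75)² / 63.75 = 0.2206
  dwarf white-flowered: (72 − 63.75)² / 63.75 = 1.0676
χ² = 0.9422 + 0.1657 + 0.2206 + 1.0676 = 2.3961 ≈ 2.396

2.396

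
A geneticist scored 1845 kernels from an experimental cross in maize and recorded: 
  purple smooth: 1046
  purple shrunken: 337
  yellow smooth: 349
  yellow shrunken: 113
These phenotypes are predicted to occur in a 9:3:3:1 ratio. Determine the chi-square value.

0.369

Total ratio parts = 16. Expected numbers out of 1845:
  purple smooth: 1845 × 9/16 = 1037.8125
  purple shrunken: 1845 × 3/16 = 345.9375
  yellow smooth: 1845 × 3/16 = 345.9375
  yellow shrunken: 1845 × 1/16 = 115.3125
χ² = Σ (O − E)² / E
  purple smooth: (1046 − 1037.8125)² / 1037.8125 = 0.0646
  purple shrunken: (337 − 345.9375)² / 345.9375 = 0.2309
  yellow smooth: (349 − 345.9375)² / 345.9375 = 0.0271
  yellow shrunken: (113 − 115.3125)² / 115.3125 = 0.0464
χ² = 0.0646 + 0.2309 + 0.0271 + 0.0464 = 0.369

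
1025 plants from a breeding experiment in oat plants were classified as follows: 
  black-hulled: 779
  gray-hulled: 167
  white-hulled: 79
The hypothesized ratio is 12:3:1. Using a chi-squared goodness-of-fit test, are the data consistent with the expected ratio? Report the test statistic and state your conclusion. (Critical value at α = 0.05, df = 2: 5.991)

6.921; not consistent

Expected counts for N = 1025 under a 12:3:1 ratio (total parts = 16):
  black-hulled: 1025 × 12/16 = 768.75
  gray-hulled: 1025 × 3/16 = 192.1875
  white-hulled: 1025 × 1/16 = 64.0625
χ² = Σ (O − E)² / E
  black-hulled: (779 − 768.75)² / 768.75 = 0.1367
  gray-hulled: (167 − 192.1875)² / 192.1875 = 3.3010
  white-hulled: (79 − 64.0625)² / 64.0625 = 3.4830
χ² = 0.1367 + 3.3010 + 3.4830 = 6.9207 ≈ 6.921
Degrees of freedom = 3 − 1 = 2; critical value at α = 0.05 is 5.991.
Since 6.921 > 5.991, we reject the null hypothesis — the data do not fit the 12:3:1 ratio.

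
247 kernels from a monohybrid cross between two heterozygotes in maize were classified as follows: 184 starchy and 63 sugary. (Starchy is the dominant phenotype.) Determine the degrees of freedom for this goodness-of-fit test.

1

For a monohybrid cross between heterozygotes with complete dominance, the expected phenotypic ratio is 3:1.
A goodness-of-fit test with 2 phenotype classes has df = 2 − 1 = 1.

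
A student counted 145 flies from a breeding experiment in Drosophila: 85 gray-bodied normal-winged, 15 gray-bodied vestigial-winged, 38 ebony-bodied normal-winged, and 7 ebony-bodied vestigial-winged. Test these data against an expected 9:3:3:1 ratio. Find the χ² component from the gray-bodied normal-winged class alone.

0.145

Under the 9:3:3:1 hypothesis (Σ ratio = 16, N = 145):
  gray-bodied normal-winged: 145 × 9/16 = 81.5625
  gray-bodied vestigial-winged: 145 × 3/16 = 27.1875
  ebony-bodied normal-winged: 145 × 3/16 = 27.1875
  ebony-bodied vestigial-winged: 145 × 1/16 = 9.0625
Contribution of gray-bodied normal-winged: (85 − 81.5625)² / 81.5625 = 0.1449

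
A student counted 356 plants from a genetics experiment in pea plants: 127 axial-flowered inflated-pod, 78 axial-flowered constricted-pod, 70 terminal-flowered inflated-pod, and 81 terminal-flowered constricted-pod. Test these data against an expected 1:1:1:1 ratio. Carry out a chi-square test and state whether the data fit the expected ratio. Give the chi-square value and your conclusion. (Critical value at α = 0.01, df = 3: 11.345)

22.360; not consistent

Expected counts for N = 356 under a 1:1:1:1 ratio (total parts = 4):
  axial-flowered inflated-pod: 356 × 1/4 = 89
  axial-flowered constricted-pod: 356 × 1/4 = 89
  terminal-flowered inflated-pod: 356 × 1/4 = 89
  terminal-flowered constricted-pod: 356 × 1/4 = 89
χ² = Σ (O − E)² / E
  axial-flowered inflated-pod: (127 − 89)² / 89 = 16.2247
  axial-flowered constricted-pod: (78 − 89)² / 89 = 1.3596
  terminal-flowered inflated-pod: (70 − 89)² / 89 = 4.0562
  terminal-flowered constricted-pod: (81 − 89)² / 89 = 0.7191
χ² = 16.2247 + 1.3596 + 4.0562 + 0.7191 = 22.3596 ≈ 22.360
Degrees of freedom = 4 − 1 = 3; critical value at α = 0.01 is 11.345.
Since 22.360 > 11.345, we reject the null hypothesis — the data do not fit the 1:1:1:1 ratio.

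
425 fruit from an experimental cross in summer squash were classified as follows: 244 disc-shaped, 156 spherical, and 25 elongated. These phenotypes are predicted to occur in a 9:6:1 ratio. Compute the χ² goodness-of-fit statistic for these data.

0.265

Under the 9:6:1 hypothesis (Σ ratio = 16, N = 425):
  disc-shaped: 425 × 9/16 = 239.0625
  spherical: 425 × 6/16 = 159.375
  elongated: 425 × 1/16 = 26.5625
χ² = Σ (O − E)² / E
  disc-shaped: (244 − 239.0625)² / 239.0625 = 0.1020
  spherical: (156 − 159.375)² / 159.375 = 0.0715
  elongated: (25 − 26.5625)² / 26.5625 = 0.0919
χ² = 0.1020 + 0.0715 + 0.0919 = 0.2654 ≈ 0.265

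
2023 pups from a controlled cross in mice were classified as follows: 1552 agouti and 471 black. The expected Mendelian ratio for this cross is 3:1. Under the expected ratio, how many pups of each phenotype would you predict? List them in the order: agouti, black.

1517.25, 505.75

Total ratio parts = 4. Expected numbers out of 2023:
  agouti: 2023 × 3/4 = 1517.25
  black: 2023 × 1/4 = 505.75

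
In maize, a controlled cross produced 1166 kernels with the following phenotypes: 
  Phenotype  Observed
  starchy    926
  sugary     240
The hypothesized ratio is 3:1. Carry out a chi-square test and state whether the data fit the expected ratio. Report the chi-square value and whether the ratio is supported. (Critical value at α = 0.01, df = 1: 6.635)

12.132; not consistent

The 3:1 ratio has 4 parts, so with N = 1166 the expected counts are:
  starchy: 1166 × 3/4 = 874.5
  sugary: 1166 × 1/4 = 291.5
χ² = Σ (O − E)² / E
  starchy: (926 − 874.5)² / 874.5 = 3.0329
  sugary: (240 − 291.5)² / 291.5 = 9.0986
χ² = 3.0329 + 9.0986 = 12.1315 ≈ 12.132
Degrees of freedom = 2 − 1 = 1; critical value at α = 0.01 is 6.635.
Since 12.132 > 6.635, we reject the null hypothesis — the data do not fit the 3:1 ratio.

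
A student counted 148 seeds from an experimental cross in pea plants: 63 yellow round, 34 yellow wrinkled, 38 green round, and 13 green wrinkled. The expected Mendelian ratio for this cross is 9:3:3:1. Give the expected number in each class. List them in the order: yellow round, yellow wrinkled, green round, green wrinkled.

83.25, 27.75, 27.75, 9.25

Under the 9:3:3:1 hypothesis (Σ ratio = 16, N = 148):
  yellow round: 148 × 9/16 = 83.25
  yellow wrinkled: 148 × 3/16 = 27.75
  green round: 148 × 3/16 = 27.75
  green wrinkled: 148 × 1/16 = 9.25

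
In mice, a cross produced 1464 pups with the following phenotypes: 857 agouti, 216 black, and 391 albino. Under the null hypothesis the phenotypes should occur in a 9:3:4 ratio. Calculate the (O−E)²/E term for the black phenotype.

12.467

Expected counts for N = 1464 under a 9:3:4 ratio (total parts = 16):
  agouti: 1464 × 9/16 = 823.5
  black: 1464 × 3/16 = 274.5
  albino: 1464 × 4/16 = 366
Contribution of black: (216 − 274.5)² / 274.5 = 12.4672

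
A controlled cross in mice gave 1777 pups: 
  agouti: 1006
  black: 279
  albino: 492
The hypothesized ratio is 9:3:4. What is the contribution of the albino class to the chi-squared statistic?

Under the 9:3:4 hypothesis (Σ ratio = 16, N = 1777):
  agouti: 1777 × 9/16 = 999.5625
  black: 1777 × 3/16 = 333.1875
  albino: 1777 × 4/16 = 444.25
Contribution of albino: (492 − 444.25)² / 444.25 = 5.1324

5.132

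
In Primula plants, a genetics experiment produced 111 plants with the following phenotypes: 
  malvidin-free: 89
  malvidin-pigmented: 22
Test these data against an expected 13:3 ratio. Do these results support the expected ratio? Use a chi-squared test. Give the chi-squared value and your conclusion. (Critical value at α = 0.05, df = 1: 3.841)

Under the 13:3 hypothesis (Σ ratio = 16, N = 111):
  malvidin-free: 111 × 13/16 = 90.1875
  malvidin-pigmented: 111 × 3/16 = 20.8125
χ² = Σ (O − E)² / E
  malvidin-free: (89 − 90.1875)² / 90.1875 = 0.0156
  malvidin-pigmented: (22 − 20.8125)² / 20.8125 = 0.0678
χ² = 0.0156 + 0.0678 = 0.0834 ≈ 0.083
Degrees of freedom = 2 − 1 = 1; critical value at α = 0.05 is 3.841.
Since 0.083 < 3.841, we fail to reject the null hypothesis — the data are consistent with the 13:3 ratio.

0.083; consistent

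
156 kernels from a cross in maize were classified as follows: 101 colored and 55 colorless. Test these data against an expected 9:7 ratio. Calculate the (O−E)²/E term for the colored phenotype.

2.001

Under the 9:7 hypothesis (Σ ratio = 16, N = 156):
  colored: 156 × 9/16 = 87.75
  colorless: 156 × 7/16 = 68.25
Contribution of colored: (101 − 87.75)² / 87.75 = 2.0007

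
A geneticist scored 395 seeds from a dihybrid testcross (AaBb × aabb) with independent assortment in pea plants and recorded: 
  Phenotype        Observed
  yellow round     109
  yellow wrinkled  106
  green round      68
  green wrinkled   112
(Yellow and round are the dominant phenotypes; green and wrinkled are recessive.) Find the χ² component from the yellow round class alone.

1.064

A dihybrid testcross with independent assortment gives a 1:1:1:1 ratio.
Total ratio parts = 4. Expected numbers out of 395:
  yellow round: 395 × 1/4 = 98.75
  yellow wrinkled: 395 × 1/4 = 98.75
  green round: 395 × 1/4 = 98.75
  green wrinkled: 395 × 1/4 = 98.75
Contribution of yellow round: (109 − 98.75)² / 98.75 = 1.0639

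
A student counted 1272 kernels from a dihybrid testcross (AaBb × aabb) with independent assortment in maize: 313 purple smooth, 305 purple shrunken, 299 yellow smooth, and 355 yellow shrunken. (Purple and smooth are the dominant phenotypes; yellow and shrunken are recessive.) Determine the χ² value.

6.050

A dihybrid testcross with independent assortment gives a 1:1:1:1 ratio.
Under the 1:1:1:1 hypothesis (Σ ratio = 4, N = 1272):
  purple smooth: 1272 × 1/4 = 318
  purple shrunken: 1272 × 1/4 = 318
  yellow smooth: 1272 × 1/4 = 318
  yellow shrunken: 1272 × 1/4 = 318
χ² = Σ (O − E)² / E
  purple smooth: (313 − 318)² / 318 = 0.0786
  purple shrunken: (305 − 318)² / 318 = 0.5314
  yellow smooth: (299 − 318)² / 318 = 1.1352
  yellow shrunken: (355 − 318)² / 318 = 4.3050
χ² = 0.0786 + 0.5314 + 1.1352 + 4.3050 = 6.0502 ≈ 6.050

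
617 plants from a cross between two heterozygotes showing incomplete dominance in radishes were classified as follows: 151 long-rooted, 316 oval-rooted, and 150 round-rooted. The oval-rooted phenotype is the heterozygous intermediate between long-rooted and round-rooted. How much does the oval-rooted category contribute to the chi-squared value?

With incomplete dominance, a heterozygote × heterozygote cross gives a 1:2:1 phenotypic ratio.
Total ratio parts = 4. Expected numbers out of 617:
  long-rooted: 617 × 1/4 = 154.25
  oval-rooted: 617 × 2/4 = 308.5
  round-rooted: 617 × 1/4 = 154.25
Contribution of oval-rooted: (316 − 308.5)² / 308.5 = 0.1823

0.182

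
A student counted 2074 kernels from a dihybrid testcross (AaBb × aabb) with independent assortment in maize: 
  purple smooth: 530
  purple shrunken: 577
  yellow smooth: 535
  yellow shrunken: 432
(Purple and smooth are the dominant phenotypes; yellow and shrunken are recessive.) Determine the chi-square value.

21.811

A dihybrid testcross with independent assortment gives a 1:1:1:1 ratio.
Expected counts for N = 2074 under a 1:1:1:1 ratio (total parts = 4):
  purple smooth: 2074 × 1/4 = 518.5
  purple shrunken: 2074 × 1/4 = 518.5
  yellow smooth: 2074 × 1/4 = 518.5
  yellow shrunken: 2074 × 1/4 = 518.5
χ² = Σ (O − E)² / E
  purple smooth: (530 − 518.5)² / 518.5 = 0.2551
  purple shrunken: (577 − 518.5)² / 518.5 = 6.6003
  yellow smooth: (535 − 518.5)² / 518.5 = 0.5251
  yellow shrunken: (432 − 518.5)² / 518.5 = 14.4306
χ² = 0.2551 + 6.6003 + 0.5251 + 14.4306 = 21.8111 ≈ 21.811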